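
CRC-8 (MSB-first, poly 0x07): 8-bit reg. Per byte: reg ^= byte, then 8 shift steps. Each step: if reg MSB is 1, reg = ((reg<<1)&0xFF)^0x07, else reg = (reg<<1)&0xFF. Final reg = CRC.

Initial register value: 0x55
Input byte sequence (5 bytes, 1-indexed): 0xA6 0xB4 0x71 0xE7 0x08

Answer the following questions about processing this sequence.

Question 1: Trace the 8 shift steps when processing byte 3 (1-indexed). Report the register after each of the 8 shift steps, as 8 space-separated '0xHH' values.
After byte 1 (0xA6): reg=0xD7
After byte 2 (0xB4): reg=0x2E
Register before byte 3: 0x2E
After XOR with byte 0x71: 0x5F

Answer: 0xBE 0x7B 0xF6 0xEB 0xD1 0xA5 0x4D 0x9A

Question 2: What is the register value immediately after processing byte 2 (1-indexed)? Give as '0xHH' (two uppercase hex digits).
After byte 1 (0xA6): reg=0xD7
After byte 2 (0xB4): reg=0x2E

Answer: 0x2E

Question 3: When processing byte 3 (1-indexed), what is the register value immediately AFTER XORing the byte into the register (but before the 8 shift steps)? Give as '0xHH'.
Register before byte 3: 0x2E
Byte 3: 0x71
0x2E XOR 0x71 = 0x5F

Answer: 0x5F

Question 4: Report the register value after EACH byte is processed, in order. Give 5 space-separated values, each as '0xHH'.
0xD7 0x2E 0x9A 0x74 0x73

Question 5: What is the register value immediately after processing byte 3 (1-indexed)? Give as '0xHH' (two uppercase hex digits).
After byte 1 (0xA6): reg=0xD7
After byte 2 (0xB4): reg=0x2E
After byte 3 (0x71): reg=0x9A

Answer: 0x9A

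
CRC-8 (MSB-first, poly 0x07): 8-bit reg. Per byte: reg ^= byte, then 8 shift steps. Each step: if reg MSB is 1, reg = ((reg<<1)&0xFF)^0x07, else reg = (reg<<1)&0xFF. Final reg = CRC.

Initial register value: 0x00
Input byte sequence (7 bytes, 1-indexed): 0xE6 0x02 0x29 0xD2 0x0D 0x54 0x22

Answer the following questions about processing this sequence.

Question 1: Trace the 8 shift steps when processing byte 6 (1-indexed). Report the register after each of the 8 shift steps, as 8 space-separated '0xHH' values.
After byte 1 (0xE6): reg=0xBC
After byte 2 (0x02): reg=0x33
After byte 3 (0x29): reg=0x46
After byte 4 (0xD2): reg=0xE5
After byte 5 (0x0D): reg=0x96
Register before byte 6: 0x96
After XOR with byte 0x54: 0xC2

Answer: 0x83 0x01 0x02 0x04 0x08 0x10 0x20 0x40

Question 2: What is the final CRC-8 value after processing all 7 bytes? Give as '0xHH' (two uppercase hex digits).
Answer: 0x29

Derivation:
After byte 1 (0xE6): reg=0xBC
After byte 2 (0x02): reg=0x33
After byte 3 (0x29): reg=0x46
After byte 4 (0xD2): reg=0xE5
After byte 5 (0x0D): reg=0x96
After byte 6 (0x54): reg=0x40
After byte 7 (0x22): reg=0x29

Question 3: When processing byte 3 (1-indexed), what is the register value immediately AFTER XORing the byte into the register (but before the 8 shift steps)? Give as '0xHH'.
Answer: 0x1A

Derivation:
Register before byte 3: 0x33
Byte 3: 0x29
0x33 XOR 0x29 = 0x1A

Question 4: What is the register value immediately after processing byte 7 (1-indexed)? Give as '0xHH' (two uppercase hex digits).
Answer: 0x29

Derivation:
After byte 1 (0xE6): reg=0xBC
After byte 2 (0x02): reg=0x33
After byte 3 (0x29): reg=0x46
After byte 4 (0xD2): reg=0xE5
After byte 5 (0x0D): reg=0x96
After byte 6 (0x54): reg=0x40
After byte 7 (0x22): reg=0x29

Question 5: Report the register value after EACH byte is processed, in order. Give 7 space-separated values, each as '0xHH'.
0xBC 0x33 0x46 0xE5 0x96 0x40 0x29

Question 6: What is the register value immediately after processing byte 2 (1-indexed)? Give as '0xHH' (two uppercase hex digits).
Answer: 0x33

Derivation:
After byte 1 (0xE6): reg=0xBC
After byte 2 (0x02): reg=0x33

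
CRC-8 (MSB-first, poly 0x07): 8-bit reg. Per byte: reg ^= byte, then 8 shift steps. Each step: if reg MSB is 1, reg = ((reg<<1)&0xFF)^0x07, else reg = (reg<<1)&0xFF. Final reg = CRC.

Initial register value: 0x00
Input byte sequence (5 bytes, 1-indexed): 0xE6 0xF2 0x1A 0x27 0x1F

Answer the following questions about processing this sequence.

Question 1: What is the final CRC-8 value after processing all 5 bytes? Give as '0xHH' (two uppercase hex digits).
Answer: 0xE2

Derivation:
After byte 1 (0xE6): reg=0xBC
After byte 2 (0xF2): reg=0xED
After byte 3 (0x1A): reg=0xCB
After byte 4 (0x27): reg=0x8A
After byte 5 (0x1F): reg=0xE2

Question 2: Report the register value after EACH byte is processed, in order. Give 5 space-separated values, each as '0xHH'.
0xBC 0xED 0xCB 0x8A 0xE2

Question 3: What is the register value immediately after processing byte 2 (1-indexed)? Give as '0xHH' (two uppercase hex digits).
Answer: 0xED

Derivation:
After byte 1 (0xE6): reg=0xBC
After byte 2 (0xF2): reg=0xED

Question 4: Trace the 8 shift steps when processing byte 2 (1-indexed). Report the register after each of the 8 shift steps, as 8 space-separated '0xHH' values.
Answer: 0x9C 0x3F 0x7E 0xFC 0xFF 0xF9 0xF5 0xED

Derivation:
After byte 1 (0xE6): reg=0xBC
Register before byte 2: 0xBC
After XOR with byte 0xF2: 0x4E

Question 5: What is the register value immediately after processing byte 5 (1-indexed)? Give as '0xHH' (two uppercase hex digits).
After byte 1 (0xE6): reg=0xBC
After byte 2 (0xF2): reg=0xED
After byte 3 (0x1A): reg=0xCB
After byte 4 (0x27): reg=0x8A
After byte 5 (0x1F): reg=0xE2

Answer: 0xE2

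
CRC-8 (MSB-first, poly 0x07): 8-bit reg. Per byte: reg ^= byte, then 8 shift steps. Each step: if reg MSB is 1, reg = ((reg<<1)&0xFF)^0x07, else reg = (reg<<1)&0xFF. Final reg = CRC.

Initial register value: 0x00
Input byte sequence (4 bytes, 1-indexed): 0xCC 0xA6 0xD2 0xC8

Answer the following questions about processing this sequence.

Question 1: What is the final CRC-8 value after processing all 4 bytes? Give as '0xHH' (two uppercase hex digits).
After byte 1 (0xCC): reg=0x6A
After byte 2 (0xA6): reg=0x6A
After byte 3 (0xD2): reg=0x21
After byte 4 (0xC8): reg=0x91

Answer: 0x91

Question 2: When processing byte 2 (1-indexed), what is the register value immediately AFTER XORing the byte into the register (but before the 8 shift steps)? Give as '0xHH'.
Answer: 0xCC

Derivation:
Register before byte 2: 0x6A
Byte 2: 0xA6
0x6A XOR 0xA6 = 0xCC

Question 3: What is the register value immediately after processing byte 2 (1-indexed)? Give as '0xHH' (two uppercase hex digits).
Answer: 0x6A

Derivation:
After byte 1 (0xCC): reg=0x6A
After byte 2 (0xA6): reg=0x6A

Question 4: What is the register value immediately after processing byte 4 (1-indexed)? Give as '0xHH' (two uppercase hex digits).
After byte 1 (0xCC): reg=0x6A
After byte 2 (0xA6): reg=0x6A
After byte 3 (0xD2): reg=0x21
After byte 4 (0xC8): reg=0x91

Answer: 0x91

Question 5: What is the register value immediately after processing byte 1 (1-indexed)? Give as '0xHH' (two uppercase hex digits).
After byte 1 (0xCC): reg=0x6A

Answer: 0x6A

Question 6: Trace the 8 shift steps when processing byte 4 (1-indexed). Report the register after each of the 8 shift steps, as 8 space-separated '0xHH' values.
Answer: 0xD5 0xAD 0x5D 0xBA 0x73 0xE6 0xCB 0x91

Derivation:
After byte 1 (0xCC): reg=0x6A
After byte 2 (0xA6): reg=0x6A
After byte 3 (0xD2): reg=0x21
Register before byte 4: 0x21
After XOR with byte 0xC8: 0xE9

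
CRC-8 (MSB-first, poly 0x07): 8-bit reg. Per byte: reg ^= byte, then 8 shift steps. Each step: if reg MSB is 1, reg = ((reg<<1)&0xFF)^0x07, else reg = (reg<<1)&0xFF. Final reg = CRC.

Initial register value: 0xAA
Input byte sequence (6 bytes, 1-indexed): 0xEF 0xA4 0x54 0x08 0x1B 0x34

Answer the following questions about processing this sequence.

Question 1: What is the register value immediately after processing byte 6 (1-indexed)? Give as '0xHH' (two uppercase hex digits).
After byte 1 (0xEF): reg=0xDC
After byte 2 (0xA4): reg=0x6F
After byte 3 (0x54): reg=0xA1
After byte 4 (0x08): reg=0x56
After byte 5 (0x1B): reg=0xE4
After byte 6 (0x34): reg=0x3E

Answer: 0x3E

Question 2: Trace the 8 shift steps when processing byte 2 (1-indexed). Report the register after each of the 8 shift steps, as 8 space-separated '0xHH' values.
Answer: 0xF0 0xE7 0xC9 0x95 0x2D 0x5A 0xB4 0x6F

Derivation:
After byte 1 (0xEF): reg=0xDC
Register before byte 2: 0xDC
After XOR with byte 0xA4: 0x78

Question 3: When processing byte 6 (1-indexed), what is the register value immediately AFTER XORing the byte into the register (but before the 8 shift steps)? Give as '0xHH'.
Register before byte 6: 0xE4
Byte 6: 0x34
0xE4 XOR 0x34 = 0xD0

Answer: 0xD0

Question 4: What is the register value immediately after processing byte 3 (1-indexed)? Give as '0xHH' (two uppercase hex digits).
Answer: 0xA1

Derivation:
After byte 1 (0xEF): reg=0xDC
After byte 2 (0xA4): reg=0x6F
After byte 3 (0x54): reg=0xA1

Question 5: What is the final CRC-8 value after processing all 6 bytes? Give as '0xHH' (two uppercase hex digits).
Answer: 0x3E

Derivation:
After byte 1 (0xEF): reg=0xDC
After byte 2 (0xA4): reg=0x6F
After byte 3 (0x54): reg=0xA1
After byte 4 (0x08): reg=0x56
After byte 5 (0x1B): reg=0xE4
After byte 6 (0x34): reg=0x3E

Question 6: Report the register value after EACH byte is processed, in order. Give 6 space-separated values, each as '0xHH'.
0xDC 0x6F 0xA1 0x56 0xE4 0x3E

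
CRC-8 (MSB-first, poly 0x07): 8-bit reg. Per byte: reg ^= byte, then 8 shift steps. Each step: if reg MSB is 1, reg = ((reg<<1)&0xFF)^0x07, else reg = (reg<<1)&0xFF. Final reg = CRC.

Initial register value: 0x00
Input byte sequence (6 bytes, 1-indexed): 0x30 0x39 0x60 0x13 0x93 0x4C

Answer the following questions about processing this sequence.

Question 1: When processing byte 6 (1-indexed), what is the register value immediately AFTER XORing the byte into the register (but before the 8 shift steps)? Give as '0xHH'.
Register before byte 6: 0x04
Byte 6: 0x4C
0x04 XOR 0x4C = 0x48

Answer: 0x48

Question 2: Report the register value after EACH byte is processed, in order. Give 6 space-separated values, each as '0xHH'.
0x90 0x56 0x82 0xFE 0x04 0xFF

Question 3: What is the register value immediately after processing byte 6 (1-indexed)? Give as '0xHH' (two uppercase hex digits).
After byte 1 (0x30): reg=0x90
After byte 2 (0x39): reg=0x56
After byte 3 (0x60): reg=0x82
After byte 4 (0x13): reg=0xFE
After byte 5 (0x93): reg=0x04
After byte 6 (0x4C): reg=0xFF

Answer: 0xFF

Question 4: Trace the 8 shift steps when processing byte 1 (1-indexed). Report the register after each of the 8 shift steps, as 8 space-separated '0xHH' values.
Answer: 0x60 0xC0 0x87 0x09 0x12 0x24 0x48 0x90

Derivation:
Register before byte 1: 0x00
After XOR with byte 0x30: 0x30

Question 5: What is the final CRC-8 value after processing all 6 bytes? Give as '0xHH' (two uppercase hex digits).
Answer: 0xFF

Derivation:
After byte 1 (0x30): reg=0x90
After byte 2 (0x39): reg=0x56
After byte 3 (0x60): reg=0x82
After byte 4 (0x13): reg=0xFE
After byte 5 (0x93): reg=0x04
After byte 6 (0x4C): reg=0xFF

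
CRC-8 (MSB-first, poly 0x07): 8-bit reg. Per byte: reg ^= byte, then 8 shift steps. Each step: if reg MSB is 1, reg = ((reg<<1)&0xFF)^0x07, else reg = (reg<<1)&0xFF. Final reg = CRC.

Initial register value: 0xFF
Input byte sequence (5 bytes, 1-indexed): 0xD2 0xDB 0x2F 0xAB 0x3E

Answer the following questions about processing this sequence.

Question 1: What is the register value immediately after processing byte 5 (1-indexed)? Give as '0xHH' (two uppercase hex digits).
Answer: 0xE6

Derivation:
After byte 1 (0xD2): reg=0xC3
After byte 2 (0xDB): reg=0x48
After byte 3 (0x2F): reg=0x32
After byte 4 (0xAB): reg=0xC6
After byte 5 (0x3E): reg=0xE6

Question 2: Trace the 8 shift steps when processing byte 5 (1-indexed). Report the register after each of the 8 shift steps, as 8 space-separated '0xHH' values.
Answer: 0xF7 0xE9 0xD5 0xAD 0x5D 0xBA 0x73 0xE6

Derivation:
After byte 1 (0xD2): reg=0xC3
After byte 2 (0xDB): reg=0x48
After byte 3 (0x2F): reg=0x32
After byte 4 (0xAB): reg=0xC6
Register before byte 5: 0xC6
After XOR with byte 0x3E: 0xF8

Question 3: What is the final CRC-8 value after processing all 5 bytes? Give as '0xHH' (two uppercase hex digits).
After byte 1 (0xD2): reg=0xC3
After byte 2 (0xDB): reg=0x48
After byte 3 (0x2F): reg=0x32
After byte 4 (0xAB): reg=0xC6
After byte 5 (0x3E): reg=0xE6

Answer: 0xE6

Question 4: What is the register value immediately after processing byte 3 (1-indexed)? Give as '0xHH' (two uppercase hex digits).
After byte 1 (0xD2): reg=0xC3
After byte 2 (0xDB): reg=0x48
After byte 3 (0x2F): reg=0x32

Answer: 0x32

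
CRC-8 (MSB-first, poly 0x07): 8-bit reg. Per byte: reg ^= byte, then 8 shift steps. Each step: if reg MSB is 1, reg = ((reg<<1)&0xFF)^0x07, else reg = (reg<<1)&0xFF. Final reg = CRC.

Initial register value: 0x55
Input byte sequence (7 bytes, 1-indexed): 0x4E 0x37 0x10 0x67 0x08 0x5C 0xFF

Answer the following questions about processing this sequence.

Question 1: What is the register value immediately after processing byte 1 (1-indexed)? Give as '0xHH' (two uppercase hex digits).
After byte 1 (0x4E): reg=0x41

Answer: 0x41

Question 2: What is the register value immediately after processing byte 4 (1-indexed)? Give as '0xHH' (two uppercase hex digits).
After byte 1 (0x4E): reg=0x41
After byte 2 (0x37): reg=0x45
After byte 3 (0x10): reg=0xAC
After byte 4 (0x67): reg=0x7F

Answer: 0x7F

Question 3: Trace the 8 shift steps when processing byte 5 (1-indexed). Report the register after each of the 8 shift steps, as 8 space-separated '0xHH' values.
Answer: 0xEE 0xDB 0xB1 0x65 0xCA 0x93 0x21 0x42

Derivation:
After byte 1 (0x4E): reg=0x41
After byte 2 (0x37): reg=0x45
After byte 3 (0x10): reg=0xAC
After byte 4 (0x67): reg=0x7F
Register before byte 5: 0x7F
After XOR with byte 0x08: 0x77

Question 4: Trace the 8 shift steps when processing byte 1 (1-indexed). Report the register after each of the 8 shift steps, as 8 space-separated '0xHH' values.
Register before byte 1: 0x55
After XOR with byte 0x4E: 0x1B

Answer: 0x36 0x6C 0xD8 0xB7 0x69 0xD2 0xA3 0x41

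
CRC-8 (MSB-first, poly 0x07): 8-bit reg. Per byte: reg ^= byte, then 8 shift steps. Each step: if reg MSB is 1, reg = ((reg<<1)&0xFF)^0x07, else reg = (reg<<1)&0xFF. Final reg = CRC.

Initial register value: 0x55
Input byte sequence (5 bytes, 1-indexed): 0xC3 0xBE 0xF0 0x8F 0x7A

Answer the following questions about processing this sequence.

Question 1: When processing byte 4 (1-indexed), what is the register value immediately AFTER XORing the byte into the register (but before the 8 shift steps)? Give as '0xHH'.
Answer: 0x1C

Derivation:
Register before byte 4: 0x93
Byte 4: 0x8F
0x93 XOR 0x8F = 0x1C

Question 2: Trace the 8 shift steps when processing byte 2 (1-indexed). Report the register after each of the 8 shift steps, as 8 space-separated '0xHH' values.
After byte 1 (0xC3): reg=0xEB
Register before byte 2: 0xEB
After XOR with byte 0xBE: 0x55

Answer: 0xAA 0x53 0xA6 0x4B 0x96 0x2B 0x56 0xAC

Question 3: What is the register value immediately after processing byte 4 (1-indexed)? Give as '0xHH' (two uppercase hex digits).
After byte 1 (0xC3): reg=0xEB
After byte 2 (0xBE): reg=0xAC
After byte 3 (0xF0): reg=0x93
After byte 4 (0x8F): reg=0x54

Answer: 0x54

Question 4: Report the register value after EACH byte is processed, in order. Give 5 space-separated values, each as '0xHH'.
0xEB 0xAC 0x93 0x54 0xCA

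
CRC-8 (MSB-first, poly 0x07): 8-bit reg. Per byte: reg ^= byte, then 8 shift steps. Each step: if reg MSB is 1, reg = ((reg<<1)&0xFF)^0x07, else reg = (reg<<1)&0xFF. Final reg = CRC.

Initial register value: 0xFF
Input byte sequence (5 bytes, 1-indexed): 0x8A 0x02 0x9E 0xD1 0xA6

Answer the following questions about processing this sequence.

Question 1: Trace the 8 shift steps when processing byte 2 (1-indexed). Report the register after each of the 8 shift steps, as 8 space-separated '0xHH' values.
After byte 1 (0x8A): reg=0x4C
Register before byte 2: 0x4C
After XOR with byte 0x02: 0x4E

Answer: 0x9C 0x3F 0x7E 0xFC 0xFF 0xF9 0xF5 0xED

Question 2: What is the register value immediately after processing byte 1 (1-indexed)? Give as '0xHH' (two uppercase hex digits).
After byte 1 (0x8A): reg=0x4C

Answer: 0x4C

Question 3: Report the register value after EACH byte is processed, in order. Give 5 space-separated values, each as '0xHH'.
0x4C 0xED 0x5E 0xA4 0x0E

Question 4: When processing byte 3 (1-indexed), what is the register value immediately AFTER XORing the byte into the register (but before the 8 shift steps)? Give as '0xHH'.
Register before byte 3: 0xED
Byte 3: 0x9E
0xED XOR 0x9E = 0x73

Answer: 0x73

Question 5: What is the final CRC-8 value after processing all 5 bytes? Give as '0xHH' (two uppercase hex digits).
Answer: 0x0E

Derivation:
After byte 1 (0x8A): reg=0x4C
After byte 2 (0x02): reg=0xED
After byte 3 (0x9E): reg=0x5E
After byte 4 (0xD1): reg=0xA4
After byte 5 (0xA6): reg=0x0E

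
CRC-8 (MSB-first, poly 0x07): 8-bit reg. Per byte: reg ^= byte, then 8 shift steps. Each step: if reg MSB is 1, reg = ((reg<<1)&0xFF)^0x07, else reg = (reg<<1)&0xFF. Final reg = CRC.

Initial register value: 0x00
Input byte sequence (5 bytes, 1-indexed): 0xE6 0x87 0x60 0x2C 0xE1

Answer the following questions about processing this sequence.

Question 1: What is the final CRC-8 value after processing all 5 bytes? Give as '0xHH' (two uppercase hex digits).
Answer: 0x1D

Derivation:
After byte 1 (0xE6): reg=0xBC
After byte 2 (0x87): reg=0xA1
After byte 3 (0x60): reg=0x49
After byte 4 (0x2C): reg=0x3C
After byte 5 (0xE1): reg=0x1D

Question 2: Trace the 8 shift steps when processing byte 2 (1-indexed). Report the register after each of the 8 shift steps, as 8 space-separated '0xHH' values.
After byte 1 (0xE6): reg=0xBC
Register before byte 2: 0xBC
After XOR with byte 0x87: 0x3B

Answer: 0x76 0xEC 0xDF 0xB9 0x75 0xEA 0xD3 0xA1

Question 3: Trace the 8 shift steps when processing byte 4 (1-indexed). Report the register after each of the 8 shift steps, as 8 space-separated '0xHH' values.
Answer: 0xCA 0x93 0x21 0x42 0x84 0x0F 0x1E 0x3C

Derivation:
After byte 1 (0xE6): reg=0xBC
After byte 2 (0x87): reg=0xA1
After byte 3 (0x60): reg=0x49
Register before byte 4: 0x49
After XOR with byte 0x2C: 0x65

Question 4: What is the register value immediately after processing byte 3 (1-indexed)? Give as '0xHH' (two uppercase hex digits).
Answer: 0x49

Derivation:
After byte 1 (0xE6): reg=0xBC
After byte 2 (0x87): reg=0xA1
After byte 3 (0x60): reg=0x49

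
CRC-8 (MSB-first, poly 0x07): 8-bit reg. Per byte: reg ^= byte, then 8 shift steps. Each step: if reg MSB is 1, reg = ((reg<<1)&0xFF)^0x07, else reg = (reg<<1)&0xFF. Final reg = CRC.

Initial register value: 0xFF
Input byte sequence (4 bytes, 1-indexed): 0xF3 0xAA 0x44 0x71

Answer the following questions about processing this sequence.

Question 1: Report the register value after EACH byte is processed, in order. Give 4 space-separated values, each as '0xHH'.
0x24 0xA3 0xBB 0x78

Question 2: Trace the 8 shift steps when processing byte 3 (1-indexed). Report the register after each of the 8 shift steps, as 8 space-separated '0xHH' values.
Answer: 0xC9 0x95 0x2D 0x5A 0xB4 0x6F 0xDE 0xBB

Derivation:
After byte 1 (0xF3): reg=0x24
After byte 2 (0xAA): reg=0xA3
Register before byte 3: 0xA3
After XOR with byte 0x44: 0xE7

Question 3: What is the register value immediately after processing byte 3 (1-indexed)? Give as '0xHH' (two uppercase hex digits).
After byte 1 (0xF3): reg=0x24
After byte 2 (0xAA): reg=0xA3
After byte 3 (0x44): reg=0xBB

Answer: 0xBB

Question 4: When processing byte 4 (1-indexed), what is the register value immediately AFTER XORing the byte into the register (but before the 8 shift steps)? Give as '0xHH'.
Register before byte 4: 0xBB
Byte 4: 0x71
0xBB XOR 0x71 = 0xCA

Answer: 0xCA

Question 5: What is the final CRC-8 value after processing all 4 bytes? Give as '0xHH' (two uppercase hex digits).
After byte 1 (0xF3): reg=0x24
After byte 2 (0xAA): reg=0xA3
After byte 3 (0x44): reg=0xBB
After byte 4 (0x71): reg=0x78

Answer: 0x78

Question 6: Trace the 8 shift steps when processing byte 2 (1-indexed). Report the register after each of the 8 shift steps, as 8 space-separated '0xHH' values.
After byte 1 (0xF3): reg=0x24
Register before byte 2: 0x24
After XOR with byte 0xAA: 0x8E

Answer: 0x1B 0x36 0x6C 0xD8 0xB7 0x69 0xD2 0xA3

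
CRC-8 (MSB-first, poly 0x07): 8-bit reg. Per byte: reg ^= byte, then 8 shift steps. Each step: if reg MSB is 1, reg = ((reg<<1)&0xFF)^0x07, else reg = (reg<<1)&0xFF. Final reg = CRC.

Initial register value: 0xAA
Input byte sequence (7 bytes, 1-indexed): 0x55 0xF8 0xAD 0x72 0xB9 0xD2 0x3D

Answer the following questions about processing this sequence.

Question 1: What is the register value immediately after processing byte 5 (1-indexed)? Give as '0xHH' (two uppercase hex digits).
After byte 1 (0x55): reg=0xF3
After byte 2 (0xF8): reg=0x31
After byte 3 (0xAD): reg=0xDD
After byte 4 (0x72): reg=0x44
After byte 5 (0xB9): reg=0xFD

Answer: 0xFD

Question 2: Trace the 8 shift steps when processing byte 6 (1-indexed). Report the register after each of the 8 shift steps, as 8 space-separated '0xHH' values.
Answer: 0x5E 0xBC 0x7F 0xFE 0xFB 0xF1 0xE5 0xCD

Derivation:
After byte 1 (0x55): reg=0xF3
After byte 2 (0xF8): reg=0x31
After byte 3 (0xAD): reg=0xDD
After byte 4 (0x72): reg=0x44
After byte 5 (0xB9): reg=0xFD
Register before byte 6: 0xFD
After XOR with byte 0xD2: 0x2F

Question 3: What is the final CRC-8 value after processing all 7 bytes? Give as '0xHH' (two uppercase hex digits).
Answer: 0xDE

Derivation:
After byte 1 (0x55): reg=0xF3
After byte 2 (0xF8): reg=0x31
After byte 3 (0xAD): reg=0xDD
After byte 4 (0x72): reg=0x44
After byte 5 (0xB9): reg=0xFD
After byte 6 (0xD2): reg=0xCD
After byte 7 (0x3D): reg=0xDE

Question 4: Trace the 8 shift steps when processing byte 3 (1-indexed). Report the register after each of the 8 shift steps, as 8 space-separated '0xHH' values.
After byte 1 (0x55): reg=0xF3
After byte 2 (0xF8): reg=0x31
Register before byte 3: 0x31
After XOR with byte 0xAD: 0x9C

Answer: 0x3F 0x7E 0xFC 0xFF 0xF9 0xF5 0xED 0xDD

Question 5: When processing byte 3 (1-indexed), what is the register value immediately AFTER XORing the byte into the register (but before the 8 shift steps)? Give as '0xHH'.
Answer: 0x9C

Derivation:
Register before byte 3: 0x31
Byte 3: 0xAD
0x31 XOR 0xAD = 0x9C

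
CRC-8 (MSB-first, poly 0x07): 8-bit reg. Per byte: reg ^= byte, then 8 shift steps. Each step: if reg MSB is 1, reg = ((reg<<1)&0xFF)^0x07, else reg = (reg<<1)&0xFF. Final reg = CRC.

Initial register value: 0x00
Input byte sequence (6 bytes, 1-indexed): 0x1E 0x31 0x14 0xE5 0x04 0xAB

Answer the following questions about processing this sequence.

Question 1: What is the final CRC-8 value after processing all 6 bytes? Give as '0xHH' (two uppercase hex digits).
Answer: 0x2E

Derivation:
After byte 1 (0x1E): reg=0x5A
After byte 2 (0x31): reg=0x16
After byte 3 (0x14): reg=0x0E
After byte 4 (0xE5): reg=0x9F
After byte 5 (0x04): reg=0xC8
After byte 6 (0xAB): reg=0x2E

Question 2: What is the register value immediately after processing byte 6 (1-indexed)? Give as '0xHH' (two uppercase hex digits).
Answer: 0x2E

Derivation:
After byte 1 (0x1E): reg=0x5A
After byte 2 (0x31): reg=0x16
After byte 3 (0x14): reg=0x0E
After byte 4 (0xE5): reg=0x9F
After byte 5 (0x04): reg=0xC8
After byte 6 (0xAB): reg=0x2E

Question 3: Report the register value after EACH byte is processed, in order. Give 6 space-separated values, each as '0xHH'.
0x5A 0x16 0x0E 0x9F 0xC8 0x2E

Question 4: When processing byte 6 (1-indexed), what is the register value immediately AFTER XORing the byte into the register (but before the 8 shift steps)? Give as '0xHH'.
Answer: 0x63

Derivation:
Register before byte 6: 0xC8
Byte 6: 0xAB
0xC8 XOR 0xAB = 0x63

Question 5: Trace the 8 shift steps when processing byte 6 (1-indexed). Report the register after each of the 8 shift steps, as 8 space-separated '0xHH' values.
Answer: 0xC6 0x8B 0x11 0x22 0x44 0x88 0x17 0x2E

Derivation:
After byte 1 (0x1E): reg=0x5A
After byte 2 (0x31): reg=0x16
After byte 3 (0x14): reg=0x0E
After byte 4 (0xE5): reg=0x9F
After byte 5 (0x04): reg=0xC8
Register before byte 6: 0xC8
After XOR with byte 0xAB: 0x63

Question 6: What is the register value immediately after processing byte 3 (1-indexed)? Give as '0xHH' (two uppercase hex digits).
After byte 1 (0x1E): reg=0x5A
After byte 2 (0x31): reg=0x16
After byte 3 (0x14): reg=0x0E

Answer: 0x0E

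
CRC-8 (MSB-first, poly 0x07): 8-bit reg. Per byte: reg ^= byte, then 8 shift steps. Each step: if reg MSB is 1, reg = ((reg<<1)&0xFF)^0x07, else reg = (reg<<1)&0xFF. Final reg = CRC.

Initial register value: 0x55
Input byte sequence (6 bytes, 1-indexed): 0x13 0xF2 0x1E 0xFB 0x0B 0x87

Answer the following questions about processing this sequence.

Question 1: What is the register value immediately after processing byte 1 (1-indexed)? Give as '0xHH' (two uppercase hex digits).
After byte 1 (0x13): reg=0xD5

Answer: 0xD5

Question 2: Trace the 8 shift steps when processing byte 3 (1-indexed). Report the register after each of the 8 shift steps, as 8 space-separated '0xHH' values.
After byte 1 (0x13): reg=0xD5
After byte 2 (0xF2): reg=0xF5
Register before byte 3: 0xF5
After XOR with byte 0x1E: 0xEB

Answer: 0xD1 0xA5 0x4D 0x9A 0x33 0x66 0xCC 0x9F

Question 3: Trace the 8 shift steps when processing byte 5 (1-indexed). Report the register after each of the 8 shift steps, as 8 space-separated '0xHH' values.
After byte 1 (0x13): reg=0xD5
After byte 2 (0xF2): reg=0xF5
After byte 3 (0x1E): reg=0x9F
After byte 4 (0xFB): reg=0x3B
Register before byte 5: 0x3B
After XOR with byte 0x0B: 0x30

Answer: 0x60 0xC0 0x87 0x09 0x12 0x24 0x48 0x90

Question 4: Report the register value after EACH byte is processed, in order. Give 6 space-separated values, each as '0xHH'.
0xD5 0xF5 0x9F 0x3B 0x90 0x65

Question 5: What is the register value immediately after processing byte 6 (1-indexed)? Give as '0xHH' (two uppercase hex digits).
Answer: 0x65

Derivation:
After byte 1 (0x13): reg=0xD5
After byte 2 (0xF2): reg=0xF5
After byte 3 (0x1E): reg=0x9F
After byte 4 (0xFB): reg=0x3B
After byte 5 (0x0B): reg=0x90
After byte 6 (0x87): reg=0x65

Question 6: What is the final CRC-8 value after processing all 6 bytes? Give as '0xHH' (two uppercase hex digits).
After byte 1 (0x13): reg=0xD5
After byte 2 (0xF2): reg=0xF5
After byte 3 (0x1E): reg=0x9F
After byte 4 (0xFB): reg=0x3B
After byte 5 (0x0B): reg=0x90
After byte 6 (0x87): reg=0x65

Answer: 0x65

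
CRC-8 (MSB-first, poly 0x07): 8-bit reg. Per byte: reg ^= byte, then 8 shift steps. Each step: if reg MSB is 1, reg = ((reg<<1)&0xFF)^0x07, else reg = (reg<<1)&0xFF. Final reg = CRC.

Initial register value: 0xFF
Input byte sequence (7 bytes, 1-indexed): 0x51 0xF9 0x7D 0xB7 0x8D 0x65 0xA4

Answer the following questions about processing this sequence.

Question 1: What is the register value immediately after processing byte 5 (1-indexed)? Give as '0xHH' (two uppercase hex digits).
After byte 1 (0x51): reg=0x43
After byte 2 (0xF9): reg=0x2F
After byte 3 (0x7D): reg=0xB9
After byte 4 (0xB7): reg=0x2A
After byte 5 (0x8D): reg=0x7C

Answer: 0x7C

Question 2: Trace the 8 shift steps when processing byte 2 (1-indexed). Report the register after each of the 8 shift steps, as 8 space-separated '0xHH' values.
After byte 1 (0x51): reg=0x43
Register before byte 2: 0x43
After XOR with byte 0xF9: 0xBA

Answer: 0x73 0xE6 0xCB 0x91 0x25 0x4A 0x94 0x2F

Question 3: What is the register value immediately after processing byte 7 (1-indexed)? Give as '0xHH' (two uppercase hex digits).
After byte 1 (0x51): reg=0x43
After byte 2 (0xF9): reg=0x2F
After byte 3 (0x7D): reg=0xB9
After byte 4 (0xB7): reg=0x2A
After byte 5 (0x8D): reg=0x7C
After byte 6 (0x65): reg=0x4F
After byte 7 (0xA4): reg=0x9F

Answer: 0x9F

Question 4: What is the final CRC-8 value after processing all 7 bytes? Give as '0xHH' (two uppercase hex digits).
After byte 1 (0x51): reg=0x43
After byte 2 (0xF9): reg=0x2F
After byte 3 (0x7D): reg=0xB9
After byte 4 (0xB7): reg=0x2A
After byte 5 (0x8D): reg=0x7C
After byte 6 (0x65): reg=0x4F
After byte 7 (0xA4): reg=0x9F

Answer: 0x9F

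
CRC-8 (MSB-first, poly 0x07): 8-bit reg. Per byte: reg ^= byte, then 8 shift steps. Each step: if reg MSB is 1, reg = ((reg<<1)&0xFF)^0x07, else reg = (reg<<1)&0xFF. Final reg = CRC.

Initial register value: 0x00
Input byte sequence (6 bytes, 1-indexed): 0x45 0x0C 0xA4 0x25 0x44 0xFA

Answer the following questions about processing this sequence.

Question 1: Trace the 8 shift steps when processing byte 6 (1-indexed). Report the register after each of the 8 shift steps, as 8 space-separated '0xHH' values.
Answer: 0xC7 0x89 0x15 0x2A 0x54 0xA8 0x57 0xAE

Derivation:
After byte 1 (0x45): reg=0xDC
After byte 2 (0x0C): reg=0x3E
After byte 3 (0xA4): reg=0xCF
After byte 4 (0x25): reg=0x98
After byte 5 (0x44): reg=0x1A
Register before byte 6: 0x1A
After XOR with byte 0xFA: 0xE0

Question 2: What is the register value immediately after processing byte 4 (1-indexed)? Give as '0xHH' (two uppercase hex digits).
After byte 1 (0x45): reg=0xDC
After byte 2 (0x0C): reg=0x3E
After byte 3 (0xA4): reg=0xCF
After byte 4 (0x25): reg=0x98

Answer: 0x98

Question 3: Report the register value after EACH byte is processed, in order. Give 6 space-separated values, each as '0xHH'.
0xDC 0x3E 0xCF 0x98 0x1A 0xAE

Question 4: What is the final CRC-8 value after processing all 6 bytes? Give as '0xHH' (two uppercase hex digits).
Answer: 0xAE

Derivation:
After byte 1 (0x45): reg=0xDC
After byte 2 (0x0C): reg=0x3E
After byte 3 (0xA4): reg=0xCF
After byte 4 (0x25): reg=0x98
After byte 5 (0x44): reg=0x1A
After byte 6 (0xFA): reg=0xAE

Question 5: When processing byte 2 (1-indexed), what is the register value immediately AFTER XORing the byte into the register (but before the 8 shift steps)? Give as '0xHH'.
Register before byte 2: 0xDC
Byte 2: 0x0C
0xDC XOR 0x0C = 0xD0

Answer: 0xD0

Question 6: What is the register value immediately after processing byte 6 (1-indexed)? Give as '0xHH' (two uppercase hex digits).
After byte 1 (0x45): reg=0xDC
After byte 2 (0x0C): reg=0x3E
After byte 3 (0xA4): reg=0xCF
After byte 4 (0x25): reg=0x98
After byte 5 (0x44): reg=0x1A
After byte 6 (0xFA): reg=0xAE

Answer: 0xAE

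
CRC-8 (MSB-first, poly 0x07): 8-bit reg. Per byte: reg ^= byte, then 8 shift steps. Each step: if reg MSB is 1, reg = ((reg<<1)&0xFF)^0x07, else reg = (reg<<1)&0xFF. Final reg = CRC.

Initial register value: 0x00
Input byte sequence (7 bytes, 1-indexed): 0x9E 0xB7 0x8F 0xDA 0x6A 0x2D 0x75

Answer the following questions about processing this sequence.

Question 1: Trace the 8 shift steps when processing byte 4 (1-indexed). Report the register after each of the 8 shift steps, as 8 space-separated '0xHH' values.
After byte 1 (0x9E): reg=0xD3
After byte 2 (0xB7): reg=0x3B
After byte 3 (0x8F): reg=0x05
Register before byte 4: 0x05
After XOR with byte 0xDA: 0xDF

Answer: 0xB9 0x75 0xEA 0xD3 0xA1 0x45 0x8A 0x13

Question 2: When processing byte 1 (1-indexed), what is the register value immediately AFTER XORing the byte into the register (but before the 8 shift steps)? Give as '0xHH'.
Answer: 0x9E

Derivation:
Register before byte 1: 0x00
Byte 1: 0x9E
0x00 XOR 0x9E = 0x9E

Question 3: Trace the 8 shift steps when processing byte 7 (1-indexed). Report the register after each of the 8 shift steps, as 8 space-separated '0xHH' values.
Answer: 0x55 0xAA 0x53 0xA6 0x4B 0x96 0x2B 0x56

Derivation:
After byte 1 (0x9E): reg=0xD3
After byte 2 (0xB7): reg=0x3B
After byte 3 (0x8F): reg=0x05
After byte 4 (0xDA): reg=0x13
After byte 5 (0x6A): reg=0x68
After byte 6 (0x2D): reg=0xDC
Register before byte 7: 0xDC
After XOR with byte 0x75: 0xA9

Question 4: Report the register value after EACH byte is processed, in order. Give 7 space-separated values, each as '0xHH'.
0xD3 0x3B 0x05 0x13 0x68 0xDC 0x56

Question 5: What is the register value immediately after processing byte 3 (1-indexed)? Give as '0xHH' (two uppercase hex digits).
Answer: 0x05

Derivation:
After byte 1 (0x9E): reg=0xD3
After byte 2 (0xB7): reg=0x3B
After byte 3 (0x8F): reg=0x05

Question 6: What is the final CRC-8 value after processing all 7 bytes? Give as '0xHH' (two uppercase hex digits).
Answer: 0x56

Derivation:
After byte 1 (0x9E): reg=0xD3
After byte 2 (0xB7): reg=0x3B
After byte 3 (0x8F): reg=0x05
After byte 4 (0xDA): reg=0x13
After byte 5 (0x6A): reg=0x68
After byte 6 (0x2D): reg=0xDC
After byte 7 (0x75): reg=0x56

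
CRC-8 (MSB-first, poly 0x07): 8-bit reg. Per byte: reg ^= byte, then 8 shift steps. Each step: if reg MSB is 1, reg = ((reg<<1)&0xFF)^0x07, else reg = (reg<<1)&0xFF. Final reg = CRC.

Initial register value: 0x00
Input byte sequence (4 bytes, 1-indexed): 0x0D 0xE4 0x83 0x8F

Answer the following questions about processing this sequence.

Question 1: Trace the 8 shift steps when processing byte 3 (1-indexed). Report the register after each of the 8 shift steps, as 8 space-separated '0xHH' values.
After byte 1 (0x0D): reg=0x23
After byte 2 (0xE4): reg=0x5B
Register before byte 3: 0x5B
After XOR with byte 0x83: 0xD8

Answer: 0xB7 0x69 0xD2 0xA3 0x41 0x82 0x03 0x06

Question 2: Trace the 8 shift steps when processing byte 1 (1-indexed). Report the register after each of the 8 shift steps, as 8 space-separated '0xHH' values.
Answer: 0x1A 0x34 0x68 0xD0 0xA7 0x49 0x92 0x23

Derivation:
Register before byte 1: 0x00
After XOR with byte 0x0D: 0x0D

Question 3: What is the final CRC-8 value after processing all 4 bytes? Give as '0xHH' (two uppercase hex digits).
After byte 1 (0x0D): reg=0x23
After byte 2 (0xE4): reg=0x5B
After byte 3 (0x83): reg=0x06
After byte 4 (0x8F): reg=0xB6

Answer: 0xB6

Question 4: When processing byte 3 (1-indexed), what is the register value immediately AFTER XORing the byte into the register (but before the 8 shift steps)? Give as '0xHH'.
Answer: 0xD8

Derivation:
Register before byte 3: 0x5B
Byte 3: 0x83
0x5B XOR 0x83 = 0xD8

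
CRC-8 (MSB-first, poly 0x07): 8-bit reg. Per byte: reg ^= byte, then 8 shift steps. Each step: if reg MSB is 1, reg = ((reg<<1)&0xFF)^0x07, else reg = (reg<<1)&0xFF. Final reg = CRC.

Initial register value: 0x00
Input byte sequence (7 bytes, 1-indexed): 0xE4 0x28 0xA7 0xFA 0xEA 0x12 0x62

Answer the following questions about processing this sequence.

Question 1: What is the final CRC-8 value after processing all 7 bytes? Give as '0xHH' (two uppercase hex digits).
Answer: 0x37

Derivation:
After byte 1 (0xE4): reg=0xB2
After byte 2 (0x28): reg=0xCF
After byte 3 (0xA7): reg=0x1F
After byte 4 (0xFA): reg=0xB5
After byte 5 (0xEA): reg=0x9A
After byte 6 (0x12): reg=0xB1
After byte 7 (0x62): reg=0x37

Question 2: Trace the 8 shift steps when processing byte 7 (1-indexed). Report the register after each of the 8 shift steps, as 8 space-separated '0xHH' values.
Answer: 0xA1 0x45 0x8A 0x13 0x26 0x4C 0x98 0x37

Derivation:
After byte 1 (0xE4): reg=0xB2
After byte 2 (0x28): reg=0xCF
After byte 3 (0xA7): reg=0x1F
After byte 4 (0xFA): reg=0xB5
After byte 5 (0xEA): reg=0x9A
After byte 6 (0x12): reg=0xB1
Register before byte 7: 0xB1
After XOR with byte 0x62: 0xD3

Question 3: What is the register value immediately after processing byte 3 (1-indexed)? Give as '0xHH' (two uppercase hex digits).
Answer: 0x1F

Derivation:
After byte 1 (0xE4): reg=0xB2
After byte 2 (0x28): reg=0xCF
After byte 3 (0xA7): reg=0x1F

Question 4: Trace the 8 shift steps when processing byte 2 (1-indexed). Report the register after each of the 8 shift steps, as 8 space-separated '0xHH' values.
After byte 1 (0xE4): reg=0xB2
Register before byte 2: 0xB2
After XOR with byte 0x28: 0x9A

Answer: 0x33 0x66 0xCC 0x9F 0x39 0x72 0xE4 0xCF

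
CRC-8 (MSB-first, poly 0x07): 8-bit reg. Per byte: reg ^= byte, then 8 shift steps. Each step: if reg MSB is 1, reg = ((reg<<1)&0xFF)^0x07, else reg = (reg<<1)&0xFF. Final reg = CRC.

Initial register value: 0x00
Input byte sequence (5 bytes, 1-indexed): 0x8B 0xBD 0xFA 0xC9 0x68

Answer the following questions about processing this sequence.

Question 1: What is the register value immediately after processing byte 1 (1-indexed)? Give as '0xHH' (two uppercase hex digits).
Answer: 0xB8

Derivation:
After byte 1 (0x8B): reg=0xB8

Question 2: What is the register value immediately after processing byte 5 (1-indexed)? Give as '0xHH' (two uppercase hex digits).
After byte 1 (0x8B): reg=0xB8
After byte 2 (0xBD): reg=0x1B
After byte 3 (0xFA): reg=0xA9
After byte 4 (0xC9): reg=0x27
After byte 5 (0x68): reg=0xEA

Answer: 0xEA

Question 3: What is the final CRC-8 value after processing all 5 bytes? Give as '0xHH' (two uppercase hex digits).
Answer: 0xEA

Derivation:
After byte 1 (0x8B): reg=0xB8
After byte 2 (0xBD): reg=0x1B
After byte 3 (0xFA): reg=0xA9
After byte 4 (0xC9): reg=0x27
After byte 5 (0x68): reg=0xEA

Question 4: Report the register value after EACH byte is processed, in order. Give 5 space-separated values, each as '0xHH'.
0xB8 0x1B 0xA9 0x27 0xEA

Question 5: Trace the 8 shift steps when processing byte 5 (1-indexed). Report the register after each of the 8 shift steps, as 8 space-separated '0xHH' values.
After byte 1 (0x8B): reg=0xB8
After byte 2 (0xBD): reg=0x1B
After byte 3 (0xFA): reg=0xA9
After byte 4 (0xC9): reg=0x27
Register before byte 5: 0x27
After XOR with byte 0x68: 0x4F

Answer: 0x9E 0x3B 0x76 0xEC 0xDF 0xB9 0x75 0xEA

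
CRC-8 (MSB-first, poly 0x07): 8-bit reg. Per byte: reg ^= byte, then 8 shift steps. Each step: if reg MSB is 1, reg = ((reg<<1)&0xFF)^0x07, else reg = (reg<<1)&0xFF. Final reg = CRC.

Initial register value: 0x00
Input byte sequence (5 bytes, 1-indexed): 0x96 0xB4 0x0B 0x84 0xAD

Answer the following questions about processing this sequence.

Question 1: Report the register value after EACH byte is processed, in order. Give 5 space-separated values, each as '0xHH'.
0xEB 0x9A 0xFE 0x61 0x6A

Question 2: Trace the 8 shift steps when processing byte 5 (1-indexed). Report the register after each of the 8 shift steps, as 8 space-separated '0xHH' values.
After byte 1 (0x96): reg=0xEB
After byte 2 (0xB4): reg=0x9A
After byte 3 (0x0B): reg=0xFE
After byte 4 (0x84): reg=0x61
Register before byte 5: 0x61
After XOR with byte 0xAD: 0xCC

Answer: 0x9F 0x39 0x72 0xE4 0xCF 0x99 0x35 0x6A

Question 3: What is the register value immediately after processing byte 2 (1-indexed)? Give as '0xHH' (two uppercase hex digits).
Answer: 0x9A

Derivation:
After byte 1 (0x96): reg=0xEB
After byte 2 (0xB4): reg=0x9A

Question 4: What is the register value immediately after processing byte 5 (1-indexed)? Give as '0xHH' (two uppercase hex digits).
After byte 1 (0x96): reg=0xEB
After byte 2 (0xB4): reg=0x9A
After byte 3 (0x0B): reg=0xFE
After byte 4 (0x84): reg=0x61
After byte 5 (0xAD): reg=0x6A

Answer: 0x6A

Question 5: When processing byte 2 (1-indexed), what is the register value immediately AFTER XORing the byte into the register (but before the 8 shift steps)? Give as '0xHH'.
Answer: 0x5F

Derivation:
Register before byte 2: 0xEB
Byte 2: 0xB4
0xEB XOR 0xB4 = 0x5F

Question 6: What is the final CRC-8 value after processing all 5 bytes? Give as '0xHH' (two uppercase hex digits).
After byte 1 (0x96): reg=0xEB
After byte 2 (0xB4): reg=0x9A
After byte 3 (0x0B): reg=0xFE
After byte 4 (0x84): reg=0x61
After byte 5 (0xAD): reg=0x6A

Answer: 0x6A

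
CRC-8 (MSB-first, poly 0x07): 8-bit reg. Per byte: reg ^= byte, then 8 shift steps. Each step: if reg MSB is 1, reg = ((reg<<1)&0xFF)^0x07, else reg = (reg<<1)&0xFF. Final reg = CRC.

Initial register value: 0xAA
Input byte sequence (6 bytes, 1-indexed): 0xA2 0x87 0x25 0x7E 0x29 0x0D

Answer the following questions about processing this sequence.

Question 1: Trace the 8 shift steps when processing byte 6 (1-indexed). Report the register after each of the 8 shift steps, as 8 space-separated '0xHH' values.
After byte 1 (0xA2): reg=0x38
After byte 2 (0x87): reg=0x34
After byte 3 (0x25): reg=0x77
After byte 4 (0x7E): reg=0x3F
After byte 5 (0x29): reg=0x62
Register before byte 6: 0x62
After XOR with byte 0x0D: 0x6F

Answer: 0xDE 0xBB 0x71 0xE2 0xC3 0x81 0x05 0x0A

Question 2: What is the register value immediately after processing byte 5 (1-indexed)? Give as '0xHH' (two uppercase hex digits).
Answer: 0x62

Derivation:
After byte 1 (0xA2): reg=0x38
After byte 2 (0x87): reg=0x34
After byte 3 (0x25): reg=0x77
After byte 4 (0x7E): reg=0x3F
After byte 5 (0x29): reg=0x62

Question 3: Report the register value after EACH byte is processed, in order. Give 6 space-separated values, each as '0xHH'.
0x38 0x34 0x77 0x3F 0x62 0x0A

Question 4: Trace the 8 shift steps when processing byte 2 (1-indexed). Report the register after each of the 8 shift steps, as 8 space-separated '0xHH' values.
After byte 1 (0xA2): reg=0x38
Register before byte 2: 0x38
After XOR with byte 0x87: 0xBF

Answer: 0x79 0xF2 0xE3 0xC1 0x85 0x0D 0x1A 0x34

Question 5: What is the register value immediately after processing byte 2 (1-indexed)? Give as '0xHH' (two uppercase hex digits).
Answer: 0x34

Derivation:
After byte 1 (0xA2): reg=0x38
After byte 2 (0x87): reg=0x34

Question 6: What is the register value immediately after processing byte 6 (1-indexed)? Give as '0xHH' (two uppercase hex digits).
Answer: 0x0A

Derivation:
After byte 1 (0xA2): reg=0x38
After byte 2 (0x87): reg=0x34
After byte 3 (0x25): reg=0x77
After byte 4 (0x7E): reg=0x3F
After byte 5 (0x29): reg=0x62
After byte 6 (0x0D): reg=0x0A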